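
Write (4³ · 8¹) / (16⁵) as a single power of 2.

2^(-11)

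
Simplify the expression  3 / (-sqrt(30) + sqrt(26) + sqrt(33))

Group as (sqrt(26) + sqrt(33)) - sqrt(30); multiply by (sqrt(26) + sqrt(33)) + sqrt(30), then rationalise the remaining surd.

(-87*sqrt(30) + 69*sqrt(33) + 111*sqrt(26) + 36*sqrt(715))/2591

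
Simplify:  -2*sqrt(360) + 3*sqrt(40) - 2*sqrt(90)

-12*sqrt(10)

2*sqrt(360) = 12*sqrt(10); 3*sqrt(40) = 6*sqrt(10); 2*sqrt(90) = 6*sqrt(10)
Combine: (-12 + 6 - 6)·sqrt(10) = -12*sqrt(10)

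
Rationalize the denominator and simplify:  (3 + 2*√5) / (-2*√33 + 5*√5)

(-4*√165 - 50 - 6*√33 - 15*√5)/7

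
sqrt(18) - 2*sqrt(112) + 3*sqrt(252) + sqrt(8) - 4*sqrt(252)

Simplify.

-14*sqrt(7) + 5*sqrt(2)

sqrt(18) = 3*sqrt(2); 2*sqrt(112) = 8*sqrt(7); 3*sqrt(252) = 18*sqrt(7); sqrt(8) = 2*sqrt(2); 4*sqrt(252) = 24*sqrt(7)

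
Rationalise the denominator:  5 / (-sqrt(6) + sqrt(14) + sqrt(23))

(-155*sqrt(6) - 15*sqrt(23) + 75*sqrt(14) + 20*sqrt(483))/327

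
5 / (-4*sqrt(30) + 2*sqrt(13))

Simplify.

(-10*sqrt(30) - 5*sqrt(13))/214

Multiply numerator and denominator by 2*sqrt(13) + 4*sqrt(30).
Denominator becomes -428; numerator becomes 10*sqrt(13) + 20*sqrt(30).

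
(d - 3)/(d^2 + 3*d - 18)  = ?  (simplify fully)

1/(d + 6)

Factor: d^2 + 3*d - 18 = (d + 6)*(d - 3)
Cancel the common factor (d - 3).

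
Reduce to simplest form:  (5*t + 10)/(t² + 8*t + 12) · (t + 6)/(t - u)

5/(t - u)

Factor: 5*t + 10 = 5·(t + 2);  t² + 8*t + 12 = (t + 2)·(t + 6)
Cancel the common factors (t + 2), (t + 6).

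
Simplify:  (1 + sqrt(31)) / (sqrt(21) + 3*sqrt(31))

Multiply numerator and denominator by -sqrt(21) + 3*sqrt(31).
Denominator becomes 258; numerator becomes -sqrt(651) - sqrt(21) + 3*sqrt(31) + 93.

(-sqrt(651) - sqrt(21) + 3*sqrt(31) + 93)/258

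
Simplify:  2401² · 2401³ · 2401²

2401² = 7^8; 2401³ = 7^12; 2401² = 7^8
Combine exponents: 7^28

7^28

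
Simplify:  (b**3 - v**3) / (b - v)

Factor as (a-b)(a**2+ab+b**2) with a=b, b=v.

b**2 + b*v + v**2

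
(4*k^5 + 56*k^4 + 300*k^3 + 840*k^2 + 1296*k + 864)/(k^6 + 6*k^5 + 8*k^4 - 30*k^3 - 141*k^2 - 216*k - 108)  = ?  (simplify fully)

(4*k + 24)/(k^2 - 2*k - 3)

Factor: 4*k^5 + 56*k^4 + 300*k^3 + 840*k^2 + 1296*k + 864 = 4*(k + 6)*(k + 3)*(k^2 + 3*k + 6)*(k + 2);  k^6 + 6*k^5 + 8*k^4 - 30*k^3 - 141*k^2 - 216*k - 108 = (k + 3)*(k^2 + 3*k + 6)*(k - 3)*(k + 2)*(k + 1)
Cancel the common factors (k^2 + 3*k + 6), (k + 2), (k + 3).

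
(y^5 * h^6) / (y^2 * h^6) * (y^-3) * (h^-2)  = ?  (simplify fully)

h^(-2)

Quotient: y^3
Multiply by (y^-3) * (h^-2): add exponents.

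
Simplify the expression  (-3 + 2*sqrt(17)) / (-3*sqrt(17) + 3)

(-31 + sqrt(17))/48

Multiply numerator and denominator by 3 + 3*sqrt(17).
Denominator becomes -144; numerator becomes -3*sqrt(17) + 93.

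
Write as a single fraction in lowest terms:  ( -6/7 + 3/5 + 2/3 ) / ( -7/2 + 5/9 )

Numerator: -6/7 + 3/5 + 2/3 = 43/105
Denominator: -7/2 + 5/9 = -53/18
Divide: (43/105) · (-18/53) = -258/1855

-258/1855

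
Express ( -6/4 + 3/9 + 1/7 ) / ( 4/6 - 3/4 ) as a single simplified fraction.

86/7

Numerator: -6/4 + 3/9 + 1/7 = -43/42
Denominator: 4/6 - 3/4 = -1/12
Divide: (-43/42) · (-12) = 86/7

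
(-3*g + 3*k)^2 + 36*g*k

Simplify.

Expand the square and combine the 36*g*k term.

9*(g + k)^2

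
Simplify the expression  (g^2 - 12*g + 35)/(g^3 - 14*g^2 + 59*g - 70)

Factor: g^2 - 12*g + 35 = (g - 7)*(g - 5);  g^3 - 14*g^2 + 59*g - 70 = (g - 5)*(g - 2)*(g - 7)
Cancel the common factors (g - 7), (g - 5).

1/(g - 2)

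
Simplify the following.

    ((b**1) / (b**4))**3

Inside the bracket: (b**-3)
Raise to the power 3: (b**-9)

b**(-9)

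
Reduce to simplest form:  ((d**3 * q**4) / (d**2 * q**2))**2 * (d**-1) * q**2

Inside the bracket: d**1 * q**2
Raise to the power 2: d**2 * q**4
Multiply by (d**-1) * q**2: add exponents.

d*q**6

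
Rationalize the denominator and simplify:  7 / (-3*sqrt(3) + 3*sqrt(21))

(7*sqrt(3) + 7*sqrt(21))/54

Multiply numerator and denominator by 3*sqrt(3) + 3*sqrt(21).
Denominator becomes 162; numerator becomes 21*sqrt(3) + 21*sqrt(21).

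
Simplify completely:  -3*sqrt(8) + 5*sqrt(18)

3*sqrt(8) = 6*sqrt(2); 5*sqrt(18) = 15*sqrt(2)
Combine: (-6 + 15)·sqrt(2) = 9*sqrt(2)

9*sqrt(2)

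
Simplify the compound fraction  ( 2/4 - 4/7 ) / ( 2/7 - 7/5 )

Numerator: 2/4 - 4/7 = -1/14
Denominator: 2/7 - 7/5 = -39/35
Divide: (-1/14) · (-35/39) = 5/78

5/78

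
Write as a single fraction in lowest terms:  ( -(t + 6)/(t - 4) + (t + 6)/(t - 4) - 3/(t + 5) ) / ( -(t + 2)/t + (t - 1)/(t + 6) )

Numerator: -(t + 6)/(t - 4) + (t + 6)/(t - 4) - 3/(t + 5) = -3/(t + 5)
Denominator: -(t + 2)/t + (t - 1)/(t + 6) = (-9*t - 12)/(t^2 + 6*t)
Divide: (-3/(t + 5)) · ((t^2 + 6*t)/(-9*t - 12)) = (t^2 + 6*t)/(3*t^2 + 19*t + 20)

(t^2 + 6*t)/(3*t^2 + 19*t + 20)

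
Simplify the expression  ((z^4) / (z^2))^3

z^6

Inside the bracket: z^2
Raise to the power 3: z^6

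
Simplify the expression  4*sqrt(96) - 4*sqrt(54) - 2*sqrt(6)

4*sqrt(96) = 16*sqrt(6); 4*sqrt(54) = 12*sqrt(6); 2*sqrt(6) = 2*sqrt(6)
Combine: (16 - 12 - 2)·sqrt(6) = 2*sqrt(6)

2*sqrt(6)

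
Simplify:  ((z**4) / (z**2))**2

z**4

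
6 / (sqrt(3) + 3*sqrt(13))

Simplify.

(-sqrt(3) + 3*sqrt(13))/19

Multiply numerator and denominator by -3*sqrt(13) + sqrt(3).
Denominator becomes -114; numerator becomes -18*sqrt(13) + 6*sqrt(3).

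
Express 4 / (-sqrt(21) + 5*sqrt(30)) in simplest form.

Multiply numerator and denominator by sqrt(21) + 5*sqrt(30).
Denominator becomes 729; numerator becomes 4*sqrt(21) + 20*sqrt(30).

(4*sqrt(21) + 20*sqrt(30))/729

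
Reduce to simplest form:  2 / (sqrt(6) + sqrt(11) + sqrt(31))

Group as (sqrt(11) + sqrt(31)) + sqrt(6); multiply by (sqrt(11) + sqrt(31)) - sqrt(6), then rationalise the remaining surd.

(-sqrt(2046) - 7*sqrt(31) + 13*sqrt(11) + 18*sqrt(6))/17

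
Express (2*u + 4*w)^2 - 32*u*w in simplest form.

4*(u - 2*w)^2

Expand the square and combine the 32*u*w term.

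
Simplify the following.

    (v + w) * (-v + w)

(w+v)(w-v) = -v^2 + w^2.

-v^2 + w^2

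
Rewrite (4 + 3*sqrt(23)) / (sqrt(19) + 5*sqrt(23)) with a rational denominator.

Multiply numerator and denominator by -sqrt(19) + 5*sqrt(23).
Denominator becomes 556; numerator becomes -3*sqrt(437) - 4*sqrt(19) + 20*sqrt(23) + 345.

(-3*sqrt(437) - 4*sqrt(19) + 20*sqrt(23) + 345)/556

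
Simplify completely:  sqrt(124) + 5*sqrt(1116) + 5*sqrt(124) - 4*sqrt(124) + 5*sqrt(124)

sqrt(124) = 2*sqrt(31); 5*sqrt(1116) = 30*sqrt(31); 5*sqrt(124) = 10*sqrt(31); 4*sqrt(124) = 8*sqrt(31); 5*sqrt(124) = 10*sqrt(31)
Combine: (2 + 30 + 10 - 8 + 10)·sqrt(31) = 44*sqrt(31)

44*sqrt(31)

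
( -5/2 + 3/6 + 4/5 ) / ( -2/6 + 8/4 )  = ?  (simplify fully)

-18/25

Numerator: -5/2 + 3/6 + 4/5 = -6/5
Denominator: -2/6 + 8/4 = 5/3
Divide: (-6/5) · (3/5) = -18/25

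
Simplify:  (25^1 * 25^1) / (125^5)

5^(-11)

25^1 = 5^2; 25^1 = 5^2; 125^5 = 5^15
Combine exponents: 5^(-11)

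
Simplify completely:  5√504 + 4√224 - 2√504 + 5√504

64*√14

5√504 = 30*√14; 4√224 = 16*√14; 2√504 = 12*√14; 5√504 = 30*√14
Combine: (30 + 16 - 12 + 30)·√14 = 64*√14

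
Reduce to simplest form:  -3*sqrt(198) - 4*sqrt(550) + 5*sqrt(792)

3*sqrt(198) = 9*sqrt(22); 4*sqrt(550) = 20*sqrt(22); 5*sqrt(792) = 30*sqrt(22)
Combine: (-9 - 20 + 30)·sqrt(22) = sqrt(22)

sqrt(22)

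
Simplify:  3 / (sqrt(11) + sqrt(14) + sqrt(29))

Group as (sqrt(14) + sqrt(29)) + sqrt(11); multiply by (sqrt(14) + sqrt(29)) - sqrt(11), then rationalise the remaining surd.

(-sqrt(4466) - 2*sqrt(29) + 13*sqrt(14) + 16*sqrt(11))/100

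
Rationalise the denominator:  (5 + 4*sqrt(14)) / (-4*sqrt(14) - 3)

Multiply numerator and denominator by -3 + 4*sqrt(14).
Denominator becomes -215; numerator becomes 8*sqrt(14) + 209.

(-209 - 8*sqrt(14))/215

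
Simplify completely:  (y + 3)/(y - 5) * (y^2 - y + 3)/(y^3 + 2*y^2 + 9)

1/(y - 5)

Factor: y^3 + 2*y^2 + 9 = (y + 3)*(y^2 - y + 3)
Cancel the common factors (y^2 - y + 3), (y + 3).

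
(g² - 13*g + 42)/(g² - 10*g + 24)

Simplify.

Factor: g² - 13*g + 42 = (g - 7)·(g - 6);  g² - 10*g + 24 = (g - 6)·(g - 4)
Cancel the common factor (g - 6).

(g - 7)/(g - 4)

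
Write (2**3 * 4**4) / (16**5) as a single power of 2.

2**(-9)

2**3 = 2**3; 4**4 = 2**8; 16**5 = 2**20
Combine exponents: 2**(-9)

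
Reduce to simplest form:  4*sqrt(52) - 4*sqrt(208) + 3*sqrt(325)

7*sqrt(13)

4*sqrt(52) = 8*sqrt(13); 4*sqrt(208) = 16*sqrt(13); 3*sqrt(325) = 15*sqrt(13)
Combine: (8 - 16 + 15)·sqrt(13) = 7*sqrt(13)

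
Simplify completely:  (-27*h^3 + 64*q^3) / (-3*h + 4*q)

9*h^2 + 12*h*q + 16*q^2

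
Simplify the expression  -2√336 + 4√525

2√336 = 8*√21; 4√525 = 20*√21
Combine: (-8 + 20)·√21 = 12*√21

12*√21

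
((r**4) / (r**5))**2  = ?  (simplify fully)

r**(-2)

Inside the bracket: (r**-1)
Raise to the power 2: (r**-2)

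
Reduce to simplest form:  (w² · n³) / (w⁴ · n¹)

n²/w²

Quotient: (w^-2) · n²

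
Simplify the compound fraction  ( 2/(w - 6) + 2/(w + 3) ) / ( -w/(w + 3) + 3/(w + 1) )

(-4*w^2 + 2*w + 6)/(w^3 - 8*w^2 + 3*w + 54)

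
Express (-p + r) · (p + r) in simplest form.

-p² + r²

(r+p)(r-p) = -p² + r².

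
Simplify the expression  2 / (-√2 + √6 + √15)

-22*√6 - 24*√5 + 38*√2 + 14*√15

Group as (√6 + √15) - √2; multiply by (√6 + √15) + √2, then rationalise the remaining surd.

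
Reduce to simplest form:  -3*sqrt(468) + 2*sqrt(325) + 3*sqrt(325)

3*sqrt(468) = 18*sqrt(13); 2*sqrt(325) = 10*sqrt(13); 3*sqrt(325) = 15*sqrt(13)
Combine: (-18 + 10 + 15)·sqrt(13) = 7*sqrt(13)

7*sqrt(13)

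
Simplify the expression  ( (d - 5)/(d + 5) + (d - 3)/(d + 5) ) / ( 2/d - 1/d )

Numerator: (d - 5)/(d + 5) + (d - 3)/(d + 5) = (2*d - 8)/(d + 5)
Denominator: 2/d - 1/d = 1/d
Divide: ((2*d - 8)/(d + 5)) · (d) = (2*d^2 - 8*d)/(d + 5)

(2*d^2 - 8*d)/(d + 5)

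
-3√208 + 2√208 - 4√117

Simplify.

-16*√13

3√208 = 12*√13; 2√208 = 8*√13; 4√117 = 12*√13
Combine: (-12 + 8 - 12)·√13 = -16*√13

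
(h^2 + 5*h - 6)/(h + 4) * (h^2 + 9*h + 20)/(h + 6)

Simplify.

Factor: h^2 + 5*h - 6 = (h - 1)*(h + 6);  h^2 + 9*h + 20 = (h + 4)*(h + 5)
Cancel the common factors (h + 6), (h + 4).

h^2 + 4*h - 5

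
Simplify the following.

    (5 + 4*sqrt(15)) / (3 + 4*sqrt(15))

Multiply numerator and denominator by -4*sqrt(15) + 3.
Denominator becomes -231; numerator becomes -225 - 8*sqrt(15).

(8*sqrt(15) + 225)/231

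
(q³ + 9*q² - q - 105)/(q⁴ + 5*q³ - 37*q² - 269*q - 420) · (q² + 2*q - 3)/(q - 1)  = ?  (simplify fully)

(q² + 4*q - 21)/(q² - 3*q - 28)

Factor: q³ + 9*q² - q - 105 = (q + 7)·(q - 3)·(q + 5);  q⁴ + 5*q³ - 37*q² - 269*q - 420 = (q + 3)·(q + 5)·(q + 4)·(q - 7);  q² + 2*q - 3 = (q - 1)·(q + 3)
Cancel the common factors (q - 1), (q + 3), (q + 5).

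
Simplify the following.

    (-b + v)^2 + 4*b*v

(b + v)^2

Expanding gives b^2 + 2*b*v + v^2, a perfect square.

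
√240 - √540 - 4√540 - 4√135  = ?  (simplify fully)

√240 = 4*√15; √540 = 6*√15; 4√540 = 24*√15; 4√135 = 12*√15
Combine: (4 - 6 - 24 - 12)·√15 = -38*√15

-38*√15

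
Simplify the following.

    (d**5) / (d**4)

d

Quotient: d**1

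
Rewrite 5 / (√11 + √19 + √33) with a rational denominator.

(-110*√57 - 15*√33 + 125*√19 + 205*√11)/827

Group as (√11 + √33) + √19; multiply by (√11 + √33) - √19, then rationalise the remaining surd.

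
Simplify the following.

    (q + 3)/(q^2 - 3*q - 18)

Factor: q^2 - 3*q - 18 = (q + 3)*(q - 6)
Cancel the common factor (q + 3).

1/(q - 6)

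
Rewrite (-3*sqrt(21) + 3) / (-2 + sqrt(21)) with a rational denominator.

Multiply numerator and denominator by -sqrt(21) - 2.
Denominator becomes -17; numerator becomes 3*sqrt(21) + 57.

(-57 - 3*sqrt(21))/17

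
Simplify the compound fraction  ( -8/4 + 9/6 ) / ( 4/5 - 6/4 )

Numerator: -8/4 + 9/6 = -1/2
Denominator: 4/5 - 6/4 = -7/10
Divide: (-1/2) · (-10/7) = 5/7

5/7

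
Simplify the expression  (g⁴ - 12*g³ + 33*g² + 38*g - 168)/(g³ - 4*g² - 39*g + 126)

(g² - 2*g - 8)/(g + 6)

Factor: g⁴ - 12*g³ + 33*g² + 38*g - 168 = (g + 2)·(g - 4)·(g - 7)·(g - 3);  g³ - 4*g² - 39*g + 126 = (g - 3)·(g + 6)·(g - 7)
Cancel the common factors (g - 3), (g - 7).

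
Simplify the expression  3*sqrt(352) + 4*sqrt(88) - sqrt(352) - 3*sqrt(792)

3*sqrt(352) = 12*sqrt(22); 4*sqrt(88) = 8*sqrt(22); sqrt(352) = 4*sqrt(22); 3*sqrt(792) = 18*sqrt(22)
Combine: (12 + 8 - 4 - 18)·sqrt(22) = -2*sqrt(22)

-2*sqrt(22)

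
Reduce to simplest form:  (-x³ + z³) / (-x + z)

x² + x*z + z²

Apply the difference-of-cubes factorisation and cancel (-x + z).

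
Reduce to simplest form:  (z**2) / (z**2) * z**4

Quotient: 1
Multiply by z**4: add exponents.

z**4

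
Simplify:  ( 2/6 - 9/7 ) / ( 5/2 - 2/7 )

-40/93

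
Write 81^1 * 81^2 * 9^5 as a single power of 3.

81^1 = 3^4; 81^2 = 3^8; 9^5 = 3^10
Combine exponents: 3^22

3^22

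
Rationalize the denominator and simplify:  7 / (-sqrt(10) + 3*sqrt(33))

(sqrt(10) + 3*sqrt(33))/41

Multiply numerator and denominator by sqrt(10) + 3*sqrt(33).
Denominator becomes 287; numerator becomes 7*sqrt(10) + 21*sqrt(33).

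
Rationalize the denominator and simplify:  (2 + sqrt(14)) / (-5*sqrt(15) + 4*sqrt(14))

Multiply numerator and denominator by 4*sqrt(14) + 5*sqrt(15).
Denominator becomes -151; numerator becomes 8*sqrt(14) + 10*sqrt(15) + 56 + 5*sqrt(210).

(-5*sqrt(210) - 56 - 10*sqrt(15) - 8*sqrt(14))/151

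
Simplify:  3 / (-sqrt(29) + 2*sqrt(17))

(sqrt(29) + 2*sqrt(17))/13

Multiply numerator and denominator by sqrt(29) + 2*sqrt(17).
Denominator becomes 39; numerator becomes 3*sqrt(29) + 6*sqrt(17).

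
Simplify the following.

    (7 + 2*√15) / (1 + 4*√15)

(26*√15 + 113)/239

Multiply numerator and denominator by -4*√15 + 1.
Denominator becomes -239; numerator becomes -113 - 26*√15.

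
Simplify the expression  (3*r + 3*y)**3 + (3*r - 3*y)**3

Binomially expand both and collect terms in (3*r), (3*y).

54*r*(r**2 + 3*y**2)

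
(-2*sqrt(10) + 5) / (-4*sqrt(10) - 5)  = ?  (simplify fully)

(-2*sqrt(10) + 7)/9

Multiply numerator and denominator by -5 + 4*sqrt(10).
Denominator becomes -135; numerator becomes -105 + 30*sqrt(10).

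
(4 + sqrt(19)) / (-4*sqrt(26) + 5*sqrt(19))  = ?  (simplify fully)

Multiply numerator and denominator by 4*sqrt(26) + 5*sqrt(19).
Denominator becomes 59; numerator becomes 16*sqrt(26) + 20*sqrt(19) + 4*sqrt(494) + 95.

(16*sqrt(26) + 20*sqrt(19) + 4*sqrt(494) + 95)/59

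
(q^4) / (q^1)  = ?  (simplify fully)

Quotient: q^3

q^3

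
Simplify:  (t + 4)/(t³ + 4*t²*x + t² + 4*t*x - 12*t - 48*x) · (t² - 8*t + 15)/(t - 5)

Factor: t³ + 4*t²*x + t² + 4*t*x - 12*t - 48*x = (t + 4)·(t + 4*x)·(t - 3);  t² - 8*t + 15 = (t - 3)·(t - 5)
Cancel the common factors (t - 3), (t - 5), (t + 4).

1/(t + 4*x)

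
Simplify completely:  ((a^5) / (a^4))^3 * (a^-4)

Inside the bracket: a^1
Raise to the power 3: a^3
Multiply by (a^-4): add exponents.

1/a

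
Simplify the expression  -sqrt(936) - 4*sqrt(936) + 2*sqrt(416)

-22*sqrt(26)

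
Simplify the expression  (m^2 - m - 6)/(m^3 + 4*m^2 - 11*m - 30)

1/(m + 5)

Factor: m^2 - m - 6 = (m + 2)*(m - 3);  m^3 + 4*m^2 - 11*m - 30 = (m + 2)*(m - 3)*(m + 5)
Cancel the common factors (m - 3), (m + 2).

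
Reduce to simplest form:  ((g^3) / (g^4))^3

Inside the bracket: (g^-1)
Raise to the power 3: (g^-3)

g^(-3)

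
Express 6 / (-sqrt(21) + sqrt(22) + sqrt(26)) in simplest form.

Group as (sqrt(22) + sqrt(26)) - sqrt(21); multiply by (sqrt(22) + sqrt(26)) + sqrt(21), then rationalise the remaining surd.

(-162*sqrt(21) + 102*sqrt(26) + 150*sqrt(22) + 24*sqrt(3003))/1559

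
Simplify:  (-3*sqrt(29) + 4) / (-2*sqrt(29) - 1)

(-11*sqrt(29) + 178)/115

Multiply numerator and denominator by -1 + 2*sqrt(29).
Denominator becomes -115; numerator becomes -178 + 11*sqrt(29).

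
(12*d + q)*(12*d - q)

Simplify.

144*d**2 - q**2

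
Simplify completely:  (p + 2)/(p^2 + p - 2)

1/(p - 1)

Factor: p^2 + p - 2 = (p - 1)*(p + 2)
Cancel the common factor (p + 2).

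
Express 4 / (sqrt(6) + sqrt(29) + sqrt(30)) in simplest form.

Group as (sqrt(6) + sqrt(29)) + sqrt(30); multiply by (sqrt(6) + sqrt(29)) - sqrt(30), then rationalise the remaining surd.

(-48*sqrt(145) + 20*sqrt(30) + 28*sqrt(29) + 212*sqrt(6))/671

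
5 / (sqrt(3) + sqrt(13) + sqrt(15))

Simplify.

Group as (sqrt(3) + sqrt(15)) + sqrt(13); multiply by (sqrt(3) + sqrt(15)) - sqrt(13), then rationalise the remaining surd.

(-6*sqrt(65) + sqrt(15) + 5*sqrt(13) + 25*sqrt(3))/31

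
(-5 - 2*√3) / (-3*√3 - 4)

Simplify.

Multiply numerator and denominator by -4 + 3*√3.
Denominator becomes -11; numerator becomes -7*√3 + 2.

(-2 + 7*√3)/11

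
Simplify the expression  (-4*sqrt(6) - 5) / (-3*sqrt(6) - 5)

(-5*sqrt(6) + 47)/29

Multiply numerator and denominator by -5 + 3*sqrt(6).
Denominator becomes -29; numerator becomes -47 + 5*sqrt(6).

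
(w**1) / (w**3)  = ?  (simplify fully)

Quotient: (w**-2)

w**(-2)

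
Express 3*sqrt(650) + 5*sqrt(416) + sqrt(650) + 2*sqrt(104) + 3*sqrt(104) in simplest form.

50*sqrt(26)

3*sqrt(650) = 15*sqrt(26); 5*sqrt(416) = 20*sqrt(26); sqrt(650) = 5*sqrt(26); 2*sqrt(104) = 4*sqrt(26); 3*sqrt(104) = 6*sqrt(26)
Combine: (15 + 20 + 5 + 4 + 6)·sqrt(26) = 50*sqrt(26)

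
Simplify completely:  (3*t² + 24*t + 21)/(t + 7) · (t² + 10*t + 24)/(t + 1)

Factor: 3*t² + 24*t + 21 = 3·(t + 1)·(t + 7);  t² + 10*t + 24 = (t + 6)·(t + 4)
Cancel the common factors (t + 1), (t + 7).

3*t² + 30*t + 72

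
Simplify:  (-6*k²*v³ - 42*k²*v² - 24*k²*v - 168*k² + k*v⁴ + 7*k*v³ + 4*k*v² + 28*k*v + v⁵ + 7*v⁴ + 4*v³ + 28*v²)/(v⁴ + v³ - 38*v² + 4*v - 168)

(-6*k² + k*v + v²)/(v - 6)

Factor: -6*k²*v³ - 42*k²*v² - 24*k²*v - 168*k² + k*v⁴ + 7*k*v³ + 4*k*v² + 28*k*v + v⁵ + 7*v⁴ + 4*v³ + 28*v² = (v + 7)·(v² + 4)·(-2*k + v)·(3*k + v);  v⁴ + v³ - 38*v² + 4*v - 168 = (v - 6)·(v + 7)·(v² + 4)
Cancel the common factors (v² + 4), (v + 7).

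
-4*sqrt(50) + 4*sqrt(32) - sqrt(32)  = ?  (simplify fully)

-8*sqrt(2)

4*sqrt(50) = 20*sqrt(2); 4*sqrt(32) = 16*sqrt(2); sqrt(32) = 4*sqrt(2)
Combine: (-20 + 16 - 4)·sqrt(2) = -8*sqrt(2)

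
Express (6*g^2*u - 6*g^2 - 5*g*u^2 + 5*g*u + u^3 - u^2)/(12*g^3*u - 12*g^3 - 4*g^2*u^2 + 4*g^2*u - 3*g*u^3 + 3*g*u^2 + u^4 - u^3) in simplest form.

1/(2*g + u)

Factor: 6*g^2*u - 6*g^2 - 5*g*u^2 + 5*g*u + u^3 - u^2 = (-2*g + u)*(-3*g + u)*(u - 1);  12*g^3*u - 12*g^3 - 4*g^2*u^2 + 4*g^2*u - 3*g*u^3 + 3*g*u^2 + u^4 - u^3 = (-2*g + u)*(u - 1)*(2*g + u)*(-3*g + u)
Cancel the common factors (-3*g + u), (-2*g + u), (u - 1).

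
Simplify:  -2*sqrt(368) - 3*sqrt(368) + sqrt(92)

2*sqrt(368) = 8*sqrt(23); 3*sqrt(368) = 12*sqrt(23); sqrt(92) = 2*sqrt(23)
Combine: (-8 - 12 + 2)·sqrt(23) = -18*sqrt(23)

-18*sqrt(23)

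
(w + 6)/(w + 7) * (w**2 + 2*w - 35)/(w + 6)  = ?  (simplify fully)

w - 5

Factor: w**2 + 2*w - 35 = (w - 5)*(w + 7)
Cancel the common factors (w + 6), (w + 7).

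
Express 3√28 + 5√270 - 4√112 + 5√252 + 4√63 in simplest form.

15*√30 + 32*√7

3√28 = 6*√7; 5√270 = 15*√30; 4√112 = 16*√7; 5√252 = 30*√7; 4√63 = 12*√7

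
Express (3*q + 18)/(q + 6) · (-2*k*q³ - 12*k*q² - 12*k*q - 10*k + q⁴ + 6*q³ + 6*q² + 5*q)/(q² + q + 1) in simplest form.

Factor: 3*q + 18 = 3·(q + 6);  -2*k*q³ - 12*k*q² - 12*k*q - 10*k + q⁴ + 6*q³ + 6*q² + 5*q = (q + 5)·(-2*k + q)·(q² + q + 1)
Cancel the common factors (q² + q + 1), (q + 6).

-6*k*q - 30*k + 3*q² + 15*q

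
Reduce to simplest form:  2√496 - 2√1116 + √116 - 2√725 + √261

-5*√29 - 4*√31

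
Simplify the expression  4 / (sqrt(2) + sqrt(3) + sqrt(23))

(-22*sqrt(3) - 24*sqrt(2) + 2*sqrt(138) + 18*sqrt(23))/75

Group as (sqrt(3) + sqrt(23)) + sqrt(2); multiply by (sqrt(3) + sqrt(23)) - sqrt(2), then rationalise the remaining surd.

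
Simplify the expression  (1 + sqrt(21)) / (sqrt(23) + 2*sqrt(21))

Multiply numerator and denominator by -sqrt(23) + 2*sqrt(21).
Denominator becomes 61; numerator becomes -sqrt(483) - sqrt(23) + 2*sqrt(21) + 42.

(-sqrt(483) - sqrt(23) + 2*sqrt(21) + 42)/61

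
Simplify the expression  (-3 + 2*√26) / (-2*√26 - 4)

(-58 + 7*√26)/44

Multiply numerator and denominator by -4 + 2*√26.
Denominator becomes -88; numerator becomes -14*√26 + 116.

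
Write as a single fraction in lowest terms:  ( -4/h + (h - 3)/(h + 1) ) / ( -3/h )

Numerator: -4/h + (h - 3)/(h + 1) = (h^2 - 7*h - 4)/(h^2 + h)
Denominator: -3/h = -3/h
Divide: ((h^2 - 7*h - 4)/(h^2 + h)) · (-h/3) = (-h^2 + 7*h + 4)/(3*h + 3)

(-h^2 + 7*h + 4)/(3*h + 3)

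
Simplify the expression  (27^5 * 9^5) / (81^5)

3^5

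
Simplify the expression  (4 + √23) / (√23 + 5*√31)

(-23 - 4*√23 + 20*√31 + 5*√713)/752

Multiply numerator and denominator by -5*√31 + √23.
Denominator becomes -752; numerator becomes -5*√713 - 20*√31 + 4*√23 + 23.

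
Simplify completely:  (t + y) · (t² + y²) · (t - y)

Telescope via difference of squares: (t+y)(t-y) = t² - y², then repeat with the next factor.

t⁴ - y⁴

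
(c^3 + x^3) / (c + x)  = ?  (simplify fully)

c^2 - c*x + x^2

Apply the sum-of-cubes factorisation and cancel (c + x).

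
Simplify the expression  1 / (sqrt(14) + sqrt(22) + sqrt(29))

(-4*sqrt(2233) + 7*sqrt(29) + 21*sqrt(22) + 37*sqrt(14))/1183

Group as (sqrt(14) + sqrt(22)) + sqrt(29); multiply by (sqrt(14) + sqrt(22)) - sqrt(29), then rationalise the remaining surd.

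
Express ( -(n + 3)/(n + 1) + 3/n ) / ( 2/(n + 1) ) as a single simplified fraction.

(-n**2 + 3)/(2*n)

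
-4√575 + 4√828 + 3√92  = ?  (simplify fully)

4√575 = 20*√23; 4√828 = 24*√23; 3√92 = 6*√23
Combine: (-20 + 24 + 6)·√23 = 10*√23

10*√23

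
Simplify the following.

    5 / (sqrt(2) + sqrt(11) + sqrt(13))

(-5*sqrt(286) + 10*sqrt(11) + 55*sqrt(2))/44

Group as (sqrt(2) + sqrt(13)) + sqrt(11); multiply by (sqrt(2) + sqrt(13)) - sqrt(11), then rationalise the remaining surd.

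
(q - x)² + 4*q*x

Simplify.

After expansion: q² + 2*q*x + x² — a perfect-square trinomial.

(q + x)²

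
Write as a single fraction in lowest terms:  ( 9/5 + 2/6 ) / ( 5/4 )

Numerator: 9/5 + 2/6 = 32/15
Denominator: 5/4 = 5/4
Divide: (32/15) · (4/5) = 128/75

128/75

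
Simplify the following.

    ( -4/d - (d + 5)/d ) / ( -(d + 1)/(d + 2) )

(d² + 11*d + 18)/(d² + d)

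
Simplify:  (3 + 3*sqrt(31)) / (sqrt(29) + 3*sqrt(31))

Multiply numerator and denominator by -sqrt(29) + 3*sqrt(31).
Denominator becomes 250; numerator becomes -3*sqrt(899) - 3*sqrt(29) + 9*sqrt(31) + 279.

(-3*sqrt(899) - 3*sqrt(29) + 9*sqrt(31) + 279)/250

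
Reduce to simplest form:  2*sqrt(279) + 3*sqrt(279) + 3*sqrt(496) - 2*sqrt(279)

21*sqrt(31)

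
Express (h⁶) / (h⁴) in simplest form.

h²

Quotient: h²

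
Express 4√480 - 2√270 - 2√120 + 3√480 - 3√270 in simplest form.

9*√30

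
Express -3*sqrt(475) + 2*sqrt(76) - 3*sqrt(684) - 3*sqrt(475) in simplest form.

-44*sqrt(19)

3*sqrt(475) = 15*sqrt(19); 2*sqrt(76) = 4*sqrt(19); 3*sqrt(684) = 18*sqrt(19); 3*sqrt(475) = 15*sqrt(19)
Combine: (-15 + 4 - 18 - 15)·sqrt(19) = -44*sqrt(19)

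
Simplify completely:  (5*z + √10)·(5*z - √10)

Product of conjugates: (P+Q)(P-Q) = P^2 - Q^2.

25*z² - 10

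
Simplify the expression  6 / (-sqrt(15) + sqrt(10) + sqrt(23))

(-27*sqrt(15) + 3*sqrt(23) + 42*sqrt(10) + 15*sqrt(138))/149

Group as (sqrt(10) + sqrt(23)) - sqrt(15); multiply by (sqrt(10) + sqrt(23)) + sqrt(15), then rationalise the remaining surd.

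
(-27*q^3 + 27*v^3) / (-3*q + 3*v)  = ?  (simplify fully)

(3*v)^3 - (3*q)^3 = (-3*q + 3*v)(9*q^2 + 9*q*v + 9*v^2).

9*q^2 + 9*q*v + 9*v^2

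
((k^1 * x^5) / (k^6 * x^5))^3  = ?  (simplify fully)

k^(-15)

Inside the bracket: (k^-5)
Raise to the power 3: (k^-15)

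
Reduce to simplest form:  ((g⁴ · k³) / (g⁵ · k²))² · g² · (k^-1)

k

Inside the bracket: (g^-1) · k¹
Raise to the power 2: (g^-2) · k²
Multiply by g² · (k^-1): add exponents.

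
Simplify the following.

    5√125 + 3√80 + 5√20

47*√5

5√125 = 25*√5; 3√80 = 12*√5; 5√20 = 10*√5
Combine: (25 + 12 + 10)·√5 = 47*√5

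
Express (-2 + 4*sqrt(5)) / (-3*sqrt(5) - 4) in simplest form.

(-68 + 22*sqrt(5))/29

Multiply numerator and denominator by -4 + 3*sqrt(5).
Denominator becomes -29; numerator becomes -22*sqrt(5) + 68.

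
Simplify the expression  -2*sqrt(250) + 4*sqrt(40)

-2*sqrt(10)

2*sqrt(250) = 10*sqrt(10); 4*sqrt(40) = 8*sqrt(10)
Combine: (-10 + 8)·sqrt(10) = -2*sqrt(10)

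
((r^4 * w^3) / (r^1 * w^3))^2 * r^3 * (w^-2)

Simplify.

Inside the bracket: r^3
Raise to the power 2: r^6
Multiply by r^3 * (w^-2): add exponents.

r^9/w^2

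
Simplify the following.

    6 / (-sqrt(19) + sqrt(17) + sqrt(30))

Group as (sqrt(17) + sqrt(30)) - sqrt(19); multiply by (sqrt(17) + sqrt(30)) + sqrt(19), then rationalise the remaining surd.

(-42*sqrt(19) + 9*sqrt(30) + 48*sqrt(17) + 3*sqrt(9690))/314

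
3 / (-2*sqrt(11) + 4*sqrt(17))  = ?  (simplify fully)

(sqrt(11) + 2*sqrt(17))/38

Multiply numerator and denominator by 2*sqrt(11) + 4*sqrt(17).
Denominator becomes 228; numerator becomes 6*sqrt(11) + 12*sqrt(17).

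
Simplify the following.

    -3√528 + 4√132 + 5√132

3√528 = 12*√33; 4√132 = 8*√33; 5√132 = 10*√33
Combine: (-12 + 8 + 10)·√33 = 6*√33

6*√33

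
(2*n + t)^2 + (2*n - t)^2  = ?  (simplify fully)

Write as f((2*n),t) + f((2*n),-t) and expand.

8*n^2 + 2*t^2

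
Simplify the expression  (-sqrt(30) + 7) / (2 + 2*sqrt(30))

Multiply numerator and denominator by -2*sqrt(30) + 2.
Denominator becomes -116; numerator becomes -16*sqrt(30) + 74.

(-37 + 8*sqrt(30))/58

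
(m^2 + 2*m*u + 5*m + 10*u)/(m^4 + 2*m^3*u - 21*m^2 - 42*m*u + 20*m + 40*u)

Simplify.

1/(m^2 - 5*m + 4)

Factor: m^2 + 2*m*u + 5*m + 10*u = (m + 2*u)*(m + 5);  m^4 + 2*m^3*u - 21*m^2 - 42*m*u + 20*m + 40*u = (m + 5)*(m + 2*u)*(m - 1)*(m - 4)
Cancel the common factors (m + 5), (m + 2*u).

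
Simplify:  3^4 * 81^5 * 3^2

3^4 = 3^4; 81^5 = 3^20; 3^2 = 3^2
Combine exponents: 3^26

3^26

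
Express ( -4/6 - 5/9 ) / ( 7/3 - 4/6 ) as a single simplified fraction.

Numerator: -4/6 - 5/9 = -11/9
Denominator: 7/3 - 4/6 = 5/3
Divide: (-11/9) · (3/5) = -11/15

-11/15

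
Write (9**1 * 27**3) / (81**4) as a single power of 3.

3**(-5)

9**1 = 3**2; 27**3 = 3**9; 81**4 = 3**16
Combine exponents: 3**(-5)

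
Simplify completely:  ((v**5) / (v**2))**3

v**9

Inside the bracket: v**3
Raise to the power 3: v**9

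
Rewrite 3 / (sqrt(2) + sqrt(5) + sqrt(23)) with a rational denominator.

(-10*sqrt(5) - 13*sqrt(2) + sqrt(230) + 8*sqrt(23))/36

Group as (sqrt(2) + sqrt(5)) + sqrt(23); multiply by (sqrt(2) + sqrt(5)) - sqrt(23), then rationalise the remaining surd.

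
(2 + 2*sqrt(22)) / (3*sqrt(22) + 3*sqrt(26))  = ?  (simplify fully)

(-22 - sqrt(22) + sqrt(26) + 2*sqrt(143))/6

Multiply numerator and denominator by -3*sqrt(26) + 3*sqrt(22).
Denominator becomes -36; numerator becomes -12*sqrt(143) - 6*sqrt(26) + 6*sqrt(22) + 132.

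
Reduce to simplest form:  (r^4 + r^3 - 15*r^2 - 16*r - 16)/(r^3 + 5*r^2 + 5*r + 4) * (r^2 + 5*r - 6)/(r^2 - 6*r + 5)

Factor: r^4 + r^3 - 15*r^2 - 16*r - 16 = (r^2 + r + 1)*(r + 4)*(r - 4);  r^3 + 5*r^2 + 5*r + 4 = (r + 4)*(r^2 + r + 1);  r^2 + 5*r - 6 = (r - 1)*(r + 6);  r^2 - 6*r + 5 = (r - 5)*(r - 1)
Cancel the common factors (r^2 + r + 1), (r - 1), (r + 4).

(r^2 + 2*r - 24)/(r - 5)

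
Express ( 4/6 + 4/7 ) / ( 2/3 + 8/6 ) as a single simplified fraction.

Numerator: 4/6 + 4/7 = 26/21
Denominator: 2/3 + 8/6 = 2
Divide: (26/21) · (1/2) = 13/21

13/21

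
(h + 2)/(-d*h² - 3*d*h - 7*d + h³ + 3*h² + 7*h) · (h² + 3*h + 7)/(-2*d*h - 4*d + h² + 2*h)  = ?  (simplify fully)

1/(2*d² - 3*d*h + h²)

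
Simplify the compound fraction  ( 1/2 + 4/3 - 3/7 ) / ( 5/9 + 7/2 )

177/511

Numerator: 1/2 + 4/3 - 3/7 = 59/42
Denominator: 5/9 + 7/2 = 73/18
Divide: (59/42) · (18/73) = 177/511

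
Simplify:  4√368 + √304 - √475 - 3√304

4√368 = 16*√23; √304 = 4*√19; √475 = 5*√19; 3√304 = 12*√19

-13*√19 + 16*√23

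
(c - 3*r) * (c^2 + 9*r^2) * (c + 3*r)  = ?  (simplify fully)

c^4 - 81*r^4

Telescope via difference of squares: (c+(3*r))(c-(3*r)) = c^2 - 9*r^2, then repeat with the next factor.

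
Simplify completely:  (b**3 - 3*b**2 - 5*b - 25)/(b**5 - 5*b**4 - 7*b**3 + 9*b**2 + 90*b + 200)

Factor: b**3 - 3*b**2 - 5*b - 25 = (b - 5)*(b**2 + 2*b + 5);  b**5 - 5*b**4 - 7*b**3 + 9*b**2 + 90*b + 200 = (b**2 + 2*b + 5)*(b - 5)*(b - 4)*(b + 2)
Cancel the common factors (b**2 + 2*b + 5), (b - 5).

1/(b**2 - 2*b - 8)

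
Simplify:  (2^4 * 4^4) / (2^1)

2^11

2^4 = 2^4; 4^4 = 2^8; 2^1 = 2^1
Combine exponents: 2^11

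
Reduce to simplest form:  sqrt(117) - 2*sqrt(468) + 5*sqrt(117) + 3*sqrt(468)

24*sqrt(13)

sqrt(117) = 3*sqrt(13); 2*sqrt(468) = 12*sqrt(13); 5*sqrt(117) = 15*sqrt(13); 3*sqrt(468) = 18*sqrt(13)
Combine: (3 - 12 + 15 + 18)·sqrt(13) = 24*sqrt(13)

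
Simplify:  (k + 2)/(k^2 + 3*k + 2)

Factor: k^2 + 3*k + 2 = (k + 1)*(k + 2)
Cancel the common factor (k + 2).

1/(k + 1)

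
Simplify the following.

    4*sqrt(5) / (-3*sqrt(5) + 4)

Multiply numerator and denominator by 4 + 3*sqrt(5).
Denominator becomes -29; numerator becomes 16*sqrt(5) + 60.

(-60 - 16*sqrt(5))/29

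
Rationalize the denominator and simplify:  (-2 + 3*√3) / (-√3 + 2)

Multiply numerator and denominator by √3 + 2.
Denominator becomes 1; numerator becomes 5 + 4*√3.

5 + 4*√3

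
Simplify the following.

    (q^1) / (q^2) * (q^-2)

q^(-3)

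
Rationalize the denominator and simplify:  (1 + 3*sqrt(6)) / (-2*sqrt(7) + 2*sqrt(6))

Multiply numerator and denominator by 2*sqrt(6) + 2*sqrt(7).
Denominator becomes -4; numerator becomes 2*sqrt(6) + 2*sqrt(7) + 36 + 6*sqrt(42).

(-3*sqrt(42) - 18 - sqrt(7) - sqrt(6))/2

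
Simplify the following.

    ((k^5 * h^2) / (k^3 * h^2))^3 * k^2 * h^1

Inside the bracket: k^2
Raise to the power 3: k^6
Multiply by k^2 * h^1: add exponents.

h*k^8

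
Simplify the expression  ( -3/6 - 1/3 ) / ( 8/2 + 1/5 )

-25/126

Numerator: -3/6 - 1/3 = -5/6
Denominator: 8/2 + 1/5 = 21/5
Divide: (-5/6) · (5/21) = -25/126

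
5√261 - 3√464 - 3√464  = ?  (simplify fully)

5√261 = 15*√29; 3√464 = 12*√29; 3√464 = 12*√29
Combine: (15 - 12 - 12)·√29 = -9*√29

-9*√29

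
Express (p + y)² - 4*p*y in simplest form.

Expand the square and combine the 4*p*y term.

(p - y)²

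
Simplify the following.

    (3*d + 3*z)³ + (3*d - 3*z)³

54*d*(d² + 3*z²)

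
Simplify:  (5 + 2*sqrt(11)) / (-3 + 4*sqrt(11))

Multiply numerator and denominator by -4*sqrt(11) - 3.
Denominator becomes -167; numerator becomes -103 - 26*sqrt(11).

(26*sqrt(11) + 103)/167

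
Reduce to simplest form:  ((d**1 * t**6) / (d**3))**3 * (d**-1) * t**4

t**22/d**7

Inside the bracket: (d**-2) * t**6
Raise to the power 3: (d**-6) * t**18
Multiply by (d**-1) * t**4: add exponents.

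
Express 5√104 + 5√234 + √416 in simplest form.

29*√26

5√104 = 10*√26; 5√234 = 15*√26; √416 = 4*√26
Combine: (10 + 15 + 4)·√26 = 29*√26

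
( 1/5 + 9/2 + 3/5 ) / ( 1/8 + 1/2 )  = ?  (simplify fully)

212/25

Numerator: 1/5 + 9/2 + 3/5 = 53/10
Denominator: 1/8 + 1/2 = 5/8
Divide: (53/10) · (8/5) = 212/25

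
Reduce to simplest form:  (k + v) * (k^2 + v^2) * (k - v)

Pair the conjugate factors: (k+v)(k-v) = k^2 - v^2, then repeat with the next factor.

k^4 - v^4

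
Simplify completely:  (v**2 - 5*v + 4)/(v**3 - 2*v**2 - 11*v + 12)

Factor: v**2 - 5*v + 4 = (v - 1)*(v - 4);  v**3 - 2*v**2 - 11*v + 12 = (v + 3)*(v - 1)*(v - 4)
Cancel the common factors (v - 1), (v - 4).

1/(v + 3)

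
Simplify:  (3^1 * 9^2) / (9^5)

3^(-5)

3^1 = 3^1; 9^2 = 3^4; 9^5 = 3^10
Combine exponents: 3^(-5)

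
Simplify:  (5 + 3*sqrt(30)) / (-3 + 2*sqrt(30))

(19*sqrt(30) + 195)/111

Multiply numerator and denominator by -2*sqrt(30) - 3.
Denominator becomes -111; numerator becomes -195 - 19*sqrt(30).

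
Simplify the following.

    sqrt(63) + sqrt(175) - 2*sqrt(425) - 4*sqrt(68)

-18*sqrt(17) + 8*sqrt(7)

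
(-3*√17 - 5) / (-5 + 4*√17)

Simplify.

(-229 - 35*√17)/247

Multiply numerator and denominator by -4*√17 - 5.
Denominator becomes -247; numerator becomes 35*√17 + 229.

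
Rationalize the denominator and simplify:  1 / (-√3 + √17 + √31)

(-45*√3 - 11*√31 + 17*√17 + 2*√1581)/83

Group as (√17 + √31) - √3; multiply by (√17 + √31) + √3, then rationalise the remaining surd.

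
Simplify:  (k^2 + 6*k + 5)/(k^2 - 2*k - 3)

(k + 5)/(k - 3)

Factor: k^2 + 6*k + 5 = (k + 5)*(k + 1);  k^2 - 2*k - 3 = (k - 3)*(k + 1)
Cancel the common factor (k + 1).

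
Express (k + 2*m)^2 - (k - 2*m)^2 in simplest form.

Write as f(k,(2*m)) - f(k,-(2*m)) and expand.

8*k*m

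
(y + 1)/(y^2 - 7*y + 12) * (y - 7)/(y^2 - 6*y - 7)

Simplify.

Factor: y^2 - 7*y + 12 = (y - 4)*(y - 3);  y^2 - 6*y - 7 = (y + 1)*(y - 7)
Cancel the common factors (y + 1), (y - 7).

1/(y^2 - 7*y + 12)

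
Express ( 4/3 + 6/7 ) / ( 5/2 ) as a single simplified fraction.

92/105

Numerator: 4/3 + 6/7 = 46/21
Denominator: 5/2 = 5/2
Divide: (46/21) · (2/5) = 92/105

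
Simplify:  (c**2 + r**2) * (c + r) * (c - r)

c**4 - r**4

Telescope via difference of squares: (c+r)(c-r) = c**2 - r**2, then repeat with the next factor.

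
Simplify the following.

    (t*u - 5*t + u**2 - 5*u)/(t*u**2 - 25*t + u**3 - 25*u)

1/(u + 5)

Factor: t*u - 5*t + u**2 - 5*u = (u - 5)*(t + u);  t*u**2 - 25*t + u**3 - 25*u = (u + 5)*(u - 5)*(t + u)
Cancel the common factors (u - 5), (t + u).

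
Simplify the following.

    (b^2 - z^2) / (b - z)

b^2 - z^2 factors as -(-b + z)*(b + z).

b + z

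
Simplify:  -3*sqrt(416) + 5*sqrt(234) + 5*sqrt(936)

33*sqrt(26)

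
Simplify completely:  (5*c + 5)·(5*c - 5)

25*c² - 25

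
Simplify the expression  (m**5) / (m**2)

Quotient: m**3

m**3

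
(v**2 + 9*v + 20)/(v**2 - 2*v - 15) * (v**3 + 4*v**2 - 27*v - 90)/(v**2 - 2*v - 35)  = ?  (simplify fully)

Factor: v**2 + 9*v + 20 = (v + 4)*(v + 5);  v**2 - 2*v - 15 = (v - 5)*(v + 3);  v**3 + 4*v**2 - 27*v - 90 = (v + 6)*(v - 5)*(v + 3);  v**2 - 2*v - 35 = (v + 5)*(v - 7)
Cancel the common factors (v + 3), (v - 5), (v + 5).

(v**2 + 10*v + 24)/(v - 7)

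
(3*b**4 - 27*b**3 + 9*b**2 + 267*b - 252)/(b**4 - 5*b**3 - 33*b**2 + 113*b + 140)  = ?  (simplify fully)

(3*b**2 + 6*b - 9)/(b**2 + 6*b + 5)

Factor: 3*b**4 - 27*b**3 + 9*b**2 + 267*b - 252 = 3*(b - 7)*(b - 1)*(b + 3)*(b - 4);  b**4 - 5*b**3 - 33*b**2 + 113*b + 140 = (b + 1)*(b - 7)*(b - 4)*(b + 5)
Cancel the common factors (b - 7), (b - 4).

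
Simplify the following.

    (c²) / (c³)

1/c

Quotient: (c^-1)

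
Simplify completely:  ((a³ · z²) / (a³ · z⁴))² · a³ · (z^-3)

a³/z⁷

Inside the bracket: (z^-2)
Raise to the power 2: (z^-4)
Multiply by a³ · (z^-3): add exponents.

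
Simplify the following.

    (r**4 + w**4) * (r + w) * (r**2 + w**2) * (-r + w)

Pair the conjugate factors: (w+r)(w-r) = -r**2 + w**2, then repeat with the next factor.

-r**8 + w**8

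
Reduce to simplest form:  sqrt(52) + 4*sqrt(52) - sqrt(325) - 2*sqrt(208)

sqrt(52) = 2*sqrt(13); 4*sqrt(52) = 8*sqrt(13); sqrt(325) = 5*sqrt(13); 2*sqrt(208) = 8*sqrt(13)
Combine: (2 + 8 - 5 - 8)·sqrt(13) = -3*sqrt(13)

-3*sqrt(13)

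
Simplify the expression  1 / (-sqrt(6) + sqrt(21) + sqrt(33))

Group as (sqrt(21) + sqrt(33)) - sqrt(6); multiply by (sqrt(21) + sqrt(33)) + sqrt(6), then rationalise the remaining surd.

(-8*sqrt(6) - sqrt(33) + 3*sqrt(21) + sqrt(462))/78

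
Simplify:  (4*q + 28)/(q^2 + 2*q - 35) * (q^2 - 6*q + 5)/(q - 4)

(4*q - 4)/(q - 4)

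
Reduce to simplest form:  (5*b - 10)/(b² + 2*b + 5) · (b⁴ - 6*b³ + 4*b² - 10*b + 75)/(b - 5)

Factor: 5*b - 10 = 5·(b - 2);  b⁴ - 6*b³ + 4*b² - 10*b + 75 = (b² + 2*b + 5)·(b - 3)·(b - 5)
Cancel the common factors (b² + 2*b + 5), (b - 5).

5*b² - 25*b + 30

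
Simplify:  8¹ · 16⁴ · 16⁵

2^39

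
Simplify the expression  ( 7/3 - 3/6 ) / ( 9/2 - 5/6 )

1/2

Numerator: 7/3 - 3/6 = 11/6
Denominator: 9/2 - 5/6 = 11/3
Divide: (11/6) · (3/11) = 1/2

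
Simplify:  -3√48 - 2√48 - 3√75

-35*√3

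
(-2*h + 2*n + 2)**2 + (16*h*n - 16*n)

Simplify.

4*(h + n - 1)**2

After expansion: 4*h**2 + 8*h*n - 8*h + 4*n**2 - 8*n + 4 — a perfect-square trinomial.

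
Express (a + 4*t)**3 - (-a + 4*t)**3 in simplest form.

2*a*(a**2 + 48*t**2)

Write as f((4*t),a) - f((4*t),-a) and expand.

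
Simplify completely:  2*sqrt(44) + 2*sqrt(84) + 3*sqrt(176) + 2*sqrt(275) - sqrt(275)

4*sqrt(21) + 21*sqrt(11)

2*sqrt(44) = 4*sqrt(11); 2*sqrt(84) = 4*sqrt(21); 3*sqrt(176) = 12*sqrt(11); 2*sqrt(275) = 10*sqrt(11); sqrt(275) = 5*sqrt(11)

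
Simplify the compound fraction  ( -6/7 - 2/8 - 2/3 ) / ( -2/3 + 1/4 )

Numerator: -6/7 - 2/8 - 2/3 = -149/84
Denominator: -2/3 + 1/4 = -5/12
Divide: (-149/84) · (-12/5) = 149/35

149/35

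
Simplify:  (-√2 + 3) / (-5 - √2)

Multiply numerator and denominator by -5 + √2.
Denominator becomes 23; numerator becomes -17 + 8*√2.

(-17 + 8*√2)/23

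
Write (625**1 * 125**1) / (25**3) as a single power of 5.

5**1

625**1 = 5**4; 125**1 = 5**3; 25**3 = 5**6
Combine exponents: 5**1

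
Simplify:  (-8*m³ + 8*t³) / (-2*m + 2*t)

4*m² + 4*m*t + 4*t²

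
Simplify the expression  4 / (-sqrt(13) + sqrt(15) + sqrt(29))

Group as (sqrt(15) + sqrt(29)) - sqrt(13); multiply by (sqrt(15) + sqrt(29)) + sqrt(13), then rationalise the remaining surd.

(-124*sqrt(13) - 4*sqrt(29) + 108*sqrt(15) + 8*sqrt(5655))/779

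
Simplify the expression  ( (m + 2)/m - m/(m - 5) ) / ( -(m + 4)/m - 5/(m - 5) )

Numerator: (m + 2)/m - m/(m - 5) = (-3*m - 10)/(m**2 - 5*m)
Denominator: -(m + 4)/m - 5/(m - 5) = (-m**2 - 4*m + 20)/(m**2 - 5*m)
Divide: ((-3*m - 10)/(m**2 - 5*m)) · ((m**2 - 5*m)/(-m**2 - 4*m + 20)) = (3*m + 10)/(m**2 + 4*m - 20)

(3*m + 10)/(m**2 + 4*m - 20)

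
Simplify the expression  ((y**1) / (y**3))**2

y**(-4)

Inside the bracket: (y**-2)
Raise to the power 2: (y**-4)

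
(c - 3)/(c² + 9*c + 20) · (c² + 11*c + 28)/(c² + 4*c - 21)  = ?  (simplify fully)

1/(c + 5)

Factor: c² + 9*c + 20 = (c + 4)·(c + 5);  c² + 11*c + 28 = (c + 4)·(c + 7);  c² + 4*c - 21 = (c + 7)·(c - 3)
Cancel the common factors (c + 4), (c - 3), (c + 7).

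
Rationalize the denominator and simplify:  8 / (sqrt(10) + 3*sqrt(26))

(-sqrt(10) + 3*sqrt(26))/28

Multiply numerator and denominator by -3*sqrt(26) + sqrt(10).
Denominator becomes -224; numerator becomes -24*sqrt(26) + 8*sqrt(10).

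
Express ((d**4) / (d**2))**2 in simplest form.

Inside the bracket: d**2
Raise to the power 2: d**4

d**4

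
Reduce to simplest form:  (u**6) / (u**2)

Quotient: u**4

u**4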